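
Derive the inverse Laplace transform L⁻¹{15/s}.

L⁻¹{c/s} = c, so L⁻¹{15/s} = 15

Final answer: 15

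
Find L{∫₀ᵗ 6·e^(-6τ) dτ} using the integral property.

L{∫₀ᵗ f(τ)dτ} = F(s)/s with F(s) = 6/(s+6), so L{∫₀ᵗ 6·e^(-6τ) dτ} = 6/(s(s+6))

Final answer: 6/(s(s+6))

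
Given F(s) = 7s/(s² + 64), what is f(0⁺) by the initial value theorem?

f(0⁺) = lim_{s→∞} s·7s/(s² + 64) = lim_{s→∞} 7s²/(s² + 64) = 7

Final answer: 7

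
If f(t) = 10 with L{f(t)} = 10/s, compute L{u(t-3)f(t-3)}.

Time shift theorem: L{u(t-a)f(t-a)} = e^(-as)F(s). Here a=3, F(s) = 10/s, so L{u(t-3)f(t-3)} = e^(-3s)·10/s

Final answer: e^(-3s)·10/s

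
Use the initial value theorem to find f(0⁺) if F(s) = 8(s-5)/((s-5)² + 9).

f(0⁺) = lim_{s→∞} sF(s) = lim_{s→∞} 8s(s-5)/((s-5)² + 9) = 8

Final answer: 8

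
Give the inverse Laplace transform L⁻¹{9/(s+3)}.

L⁻¹{1/(s-a)} = e^(at), so L⁻¹{1/(s+3)} = e^(-3t), and L⁻¹{9/(s+3)} = 9·e^(-3t)

Final answer: 9·e^(-3t)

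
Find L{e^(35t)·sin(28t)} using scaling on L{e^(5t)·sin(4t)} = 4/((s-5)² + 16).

Scaling with a=7: L{e^(35t)·sin(28t)} = (1/7) · 4/((s/7-5)² + 16). Simplifying: 28/((s-35)² + 784)

Final answer: 28/((s-35)² + 784)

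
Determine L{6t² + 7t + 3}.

L{6t² + 7t + 3} = 6·2/s³ + 7/s² + 3/s = 12/s³ + 7/s² + 3/s

Final answer: 12/s³ + 7/s² + 3/s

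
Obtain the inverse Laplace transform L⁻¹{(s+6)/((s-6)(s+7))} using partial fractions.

Using partial fractions, f(t) = (12e^(6t) + e^(-7t))/13

Final answer: (12e^(6t) + e^(-7t))/13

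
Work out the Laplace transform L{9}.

L{9} = 9 · L{1} = 9/s

Final answer: 9/s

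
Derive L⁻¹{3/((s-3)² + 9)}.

Form: b/((s-a)² + b²) → e^(at)sin(bt). With a=3, b=3

Final answer: e^(3t)·sin(3t)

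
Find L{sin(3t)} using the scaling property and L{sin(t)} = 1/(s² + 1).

Using L{f(at)} = (1/a)F(s/a) with a=3: L{sin(3t)} = (1/3) · 1/((s/3)² + 1) = (1/3) · 1·9/(s² + 9) = 3/(s² + 9)

Final answer: 3/(s² + 9)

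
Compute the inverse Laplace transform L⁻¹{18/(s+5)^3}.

L⁻¹{n!/(s-a)^(n+1)} = t^n·e^(at) with n=2, a=-5. So L⁻¹{2/(s+5)^3} = t^2·e^(-5t), and L⁻¹{18/(s+5)^3} = (18/2)·t^2·e^(-5t) = 9·t^2·e^(-5t)

Final answer: 9·t^2·e^(-5t)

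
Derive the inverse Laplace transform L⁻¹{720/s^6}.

L⁻¹{n!/s^(n+1)} = t^n with n=5. So L⁻¹{120/s^6} = t^5, and L⁻¹{720/s^6} = (720/120)·t^5 = 6·t^5

Final answer: 6·t^5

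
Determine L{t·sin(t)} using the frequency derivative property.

L{sin(t)} = 1/(s² + 1). By L{t·f(t)} = -F'(s): -d/ds[1/(s² + 1)] = -(1)·(-2s)/(s² + 1)² = 2s/(s² + 1)²

Final answer: 2s/(s² + 1)²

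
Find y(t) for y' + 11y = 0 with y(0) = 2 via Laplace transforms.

L{y'} + 11L{y} = 0. sY - 2 + 11Y = 0. Y(s+11) = 2. Y = 2/(s+11)

Final answer: y(t) = 2e^(-11t)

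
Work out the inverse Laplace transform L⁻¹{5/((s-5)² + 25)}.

Using frequency shift, L⁻¹{5/((s-5)² + 25)} = e^(5t)·sin(5t)

Final answer: e^(5t)·sin(5t)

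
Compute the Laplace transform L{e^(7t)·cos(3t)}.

L{e^(at)·cos(ωt)} = (s-a)/((s-a)² + ω²), so L{e^(7t)·cos(3t)} = (s-7)/((s-7)² + 9)

Final answer: (s-7)/((s-7)² + 9)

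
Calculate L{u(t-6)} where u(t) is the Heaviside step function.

L{u(t-a)} = e^(-as)/s. Here a=6, so L{u(t-6)} = e^(-6s)/s

Final answer: e^(-6s)/s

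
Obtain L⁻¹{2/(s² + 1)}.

This is the form c·a/(s² + a²) with a = 1, c = 2. L⁻¹ = 2·sin(t)

Final answer: 2·sin(t)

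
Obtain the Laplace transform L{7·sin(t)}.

L{sin(ωt)} = ω/(s² + ω²), so L{sin(t)} = 1/(s² + 1). Then L{7·sin(t)} = 7·1/(s² + 1) = 7/(s² + 1)

Final answer: 7/(s² + 1)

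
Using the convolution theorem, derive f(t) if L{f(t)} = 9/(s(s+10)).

9/(s(s+10)) = (9/s)·(1/(s+10)) = L{9}·L{e^(-10t)}. By convolution, f(t) = 9*e^(-10t) = ∫₀ᵗ 9·e^(-10τ) dτ = 9·(1 - e^(-10t))/10

Final answer: 9·(1 - e^(-10t))/10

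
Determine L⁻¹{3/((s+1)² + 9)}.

Form: b/((s-a)² + b²) → e^(at)sin(bt). With a=-1, b=3

Final answer: e^(-t)·sin(3t)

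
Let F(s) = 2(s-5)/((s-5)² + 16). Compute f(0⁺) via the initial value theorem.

f(0⁺) = lim_{s→∞} sF(s) = lim_{s→∞} 2s(s-5)/((s-5)² + 16) = 2

Final answer: 2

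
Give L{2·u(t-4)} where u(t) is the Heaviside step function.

L{u(t-a)} = e^(-as)/s. Here a=4, so L{u(t-4)} = e^(-4s)/s, and L{2·u(t-4)} = 2·e^(-4s)/s

Final answer: 2·e^(-4s)/s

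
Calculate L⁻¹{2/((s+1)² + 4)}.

Form: b/((s-a)² + b²) → e^(at)sin(bt). With a=-1, b=2

Final answer: e^(-t)·sin(2t)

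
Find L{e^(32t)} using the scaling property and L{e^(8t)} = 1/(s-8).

Using L{f(at)} = (1/a)F(s/a) with a=4 and f(t) = e^(8t): L{e^(32t)} = (1/4) · 1/((s/4)-8) = (1/4) · 4/(s-32) = 1/(s-32)

Final answer: 1/(s-32)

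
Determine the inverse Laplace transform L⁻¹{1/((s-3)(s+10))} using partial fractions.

Decompose: A/(s-3) + B/(s+10). A = 1/13, B = -1/13. f(t) = (e^(3t) - e^(-10t))/13

Final answer: (e^(3t) - e^(-10t))/13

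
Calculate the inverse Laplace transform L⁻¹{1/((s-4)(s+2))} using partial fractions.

Decompose: A/(s-4) + B/(s+2). A = 1/6, B = -1/6. f(t) = (e^(4t) - e^(-2t))/6

Final answer: (e^(4t) - e^(-2t))/6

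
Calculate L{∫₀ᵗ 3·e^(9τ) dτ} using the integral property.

L{∫₀ᵗ f(τ)dτ} = F(s)/s with F(s) = 3/(s-9), so L{∫₀ᵗ 3·e^(9τ) dτ} = 3/(s(s-9))

Final answer: 3/(s(s-9))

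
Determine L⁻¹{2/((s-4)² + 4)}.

Form: b/((s-a)² + b²) → e^(at)sin(bt). With a=4, b=2

Final answer: e^(4t)·sin(2t)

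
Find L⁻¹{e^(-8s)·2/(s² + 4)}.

L⁻¹{2/(s² + 4)} = sin(2t). By the time shift theorem, L⁻¹{e^(-as)F(s)} = u(t-a)f(t-a) with a=8, so L⁻¹{e^(-8s)·2/(s² + 4)} = u(t-8)·sin(2(t-8))

Final answer: u(t-8)·sin(2(t-8))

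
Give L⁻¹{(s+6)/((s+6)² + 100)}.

Using frequency shift: L⁻¹{(s-a)/((s-a)² + b²)} = e^(at)cos(bt). Here a=-6, b=10

Final answer: e^(-6t)·cos(10t)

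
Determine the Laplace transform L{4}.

L{4} = 4 · L{1} = 4/s

Final answer: 4/s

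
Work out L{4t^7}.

L{t^n} = n!/s^(n+1). So L{4t^7} = 4·7!/s^8 = 20160/s^8

Final answer: 20160/s^8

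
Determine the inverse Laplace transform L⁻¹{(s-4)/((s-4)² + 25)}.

Using frequency shift, L⁻¹{(s-4)/((s-4)² + 25)} = e^(4t)·cos(5t)

Final answer: e^(4t)·cos(5t)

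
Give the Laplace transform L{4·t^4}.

L{t^n} = n!/s^(n+1), so L{t^4} = 24/s^5. Then L{4·t^4} = 4·24/s^5 = 96/s^5

Final answer: 96/s^5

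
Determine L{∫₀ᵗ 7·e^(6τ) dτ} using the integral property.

L{∫₀ᵗ f(τ)dτ} = F(s)/s with F(s) = 7/(s-6), so L{∫₀ᵗ 7·e^(6τ) dτ} = 7/(s(s-6))

Final answer: 7/(s(s-6))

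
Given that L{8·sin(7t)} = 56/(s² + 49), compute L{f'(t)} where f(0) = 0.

L{f'(t)} = s·F(s) - f(0) = s·56/(s² + 49) - 0 = 56s/(s² + 49)

Final answer: 56s/(s² + 49)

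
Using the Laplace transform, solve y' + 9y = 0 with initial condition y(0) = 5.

L{y'} + 9L{y} = 0. sY - 5 + 9Y = 0. Y(s+9) = 5. Y = 5/(s+9)

Final answer: y(t) = 5e^(-9t)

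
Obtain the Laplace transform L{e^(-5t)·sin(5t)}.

L{e^(at)·sin(ωt)} = ω/((s-a)² + ω²), so L{e^(-5t)·sin(5t)} = 5/((s+5)² + 25)

Final answer: 5/((s+5)² + 25)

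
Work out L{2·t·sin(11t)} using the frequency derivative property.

L{sin(11t)} = 11/(s² + 121). By L{t·f(t)} = -F'(s): -d/ds[11/(s² + 121)] = -(11)·(-2s)/(s² + 121)² = 22s/(s² + 121)². Then L{2·t·sin(11t)} = 2·22s/(s² + 121)² = 44s/(s² + 121)²

Final answer: 44s/(s² + 121)²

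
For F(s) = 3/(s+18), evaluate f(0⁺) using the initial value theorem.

f(0⁺) = lim_{s→∞} s·3/(s+18) = lim_{s→∞} 3s/(s+18) = 3

Final answer: 3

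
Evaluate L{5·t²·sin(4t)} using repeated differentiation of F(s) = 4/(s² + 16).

F(s) = 4/(s² + 16). F'(s) = -8s/(s² + 16)². F''(s) = -8(16 - 3s²)/(s² + 16)³ = (24s² - 128)/(s² + 16)³. So L{t²·sin(4t)} = (-1)² F''(s) = (24s² - 128)/(s² + 16)³. Then L{5·t²·sin(4t)} = 5·(24s² - 128)/(s² + 16)³ = (120s² - 640)/(s² + 16)³

Final answer: (120s² - 640)/(s² + 16)³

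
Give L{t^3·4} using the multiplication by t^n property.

L{4} = 4/s. d^1/ds^1[1/s] = -1/s². d^2/ds^2[1/s] = 2/s^3. d^3/ds^3[1/s] = -6/s^4. So L{t^3} = (-1)^{3}·-6/s^4 = 6/s^4. Then L{t^3·4} = 4·6/s^4 = 24/s^4

Final answer: 24/s^4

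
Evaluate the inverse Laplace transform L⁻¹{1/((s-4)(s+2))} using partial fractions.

Decompose: A/(s-4) + B/(s+2). A = 1/6, B = -1/6. f(t) = (e^(4t) - e^(-2t))/6

Final answer: (e^(4t) - e^(-2t))/6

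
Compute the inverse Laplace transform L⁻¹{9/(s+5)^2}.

L⁻¹{n!/(s-a)^(n+1)} = t^n·e^(at) with n=1, a=-5. So L⁻¹{1/(s+5)^2} = t·e^(-5t), and L⁻¹{9/(s+5)^2} = (9/1)·t·e^(-5t) = 9·t·e^(-5t)

Final answer: 9·t·e^(-5t)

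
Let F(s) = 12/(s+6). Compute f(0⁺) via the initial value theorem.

f(0⁺) = lim_{s→∞} s·12/(s+6) = lim_{s→∞} 12s/(s+6) = 12

Final answer: 12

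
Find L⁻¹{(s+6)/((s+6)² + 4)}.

Using frequency shift: L⁻¹{(s-a)/((s-a)² + b²)} = e^(at)cos(bt). Here a=-6, b=2

Final answer: e^(-6t)·cos(2t)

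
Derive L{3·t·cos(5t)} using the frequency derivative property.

L{cos(5t)} = s/(s² + 25). Derivative: d/ds[s/(s² + 25)] = [(s² + 25) - s·2s]/(s² + 25)² = (25 - s²)/(s² + 25)². So L{t·cos(5t)} = -F'(s) = (s² - 25)/(s² + 25)². Then L{3·t·cos(5t)} = 3·(s² - 25)/(s² + 25)²

Final answer: 3·(s² - 25)/(s² + 25)²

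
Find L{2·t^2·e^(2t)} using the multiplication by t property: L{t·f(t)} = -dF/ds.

Using L{t^n·e^(at)} = n!/(s-a)^(n+1), L{t^2·e^(2t)} = 2/(s-2)^3, so L{2·t^2·e^(2t)} = 2·2/(s-2)^3 = 4/(s-2)^3

Final answer: 4/(s-2)^3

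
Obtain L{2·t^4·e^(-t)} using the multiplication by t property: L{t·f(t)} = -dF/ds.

Using L{t^n·e^(at)} = n!/(s-a)^(n+1), L{t^4·e^(-t)} = 24/(s+1)^5, so L{2·t^4·e^(-t)} = 2·24/(s+1)^5 = 48/(s+1)^5

Final answer: 48/(s+1)^5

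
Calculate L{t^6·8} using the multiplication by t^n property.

L{8} = 8/s. d^1/ds^1[1/s] = -1/s². d^2/ds^2[1/s] = 2/s^3. d^3/ds^3[1/s] = -6/s^4. d^4/ds^4[1/s] = 24/s^5. d^5/ds^5[1/s] = -120/s^6. d^6/ds^6[1/s] = 720/s^7. So L{t^6} = (-1)^{6}·720/s^7 = 720/s^7. Then L{t^6·8} = 8·720/s^7 = 5760/s^7

Final answer: 5760/s^7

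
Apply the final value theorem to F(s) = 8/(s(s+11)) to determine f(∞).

f(∞) = lim_{s→0} s·8/(s(s+11)) = lim_{s→0} 8/(s+11) = 8/11 = 8/11

Final answer: 8/11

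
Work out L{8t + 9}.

L{8t + 9} = 8·L{t} + 9·L{1} = 8/s² + 9/s

Final answer: 8/s² + 9/s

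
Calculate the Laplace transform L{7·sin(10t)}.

L{sin(ωt)} = ω/(s² + ω²), so L{sin(10t)} = 10/(s² + 100). Then L{7·sin(10t)} = 7·10/(s² + 100) = 70/(s² + 100)

Final answer: 70/(s² + 100)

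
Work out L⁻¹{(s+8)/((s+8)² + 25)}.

Using frequency shift: L⁻¹{(s-a)/((s-a)² + b²)} = e^(at)cos(bt). Here a=-8, b=5

Final answer: e^(-8t)·cos(5t)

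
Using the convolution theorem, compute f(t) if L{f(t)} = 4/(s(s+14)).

4/(s(s+14)) = (4/s)·(1/(s+14)) = L{4}·L{e^(-14t)}. By convolution, f(t) = 4*e^(-14t) = ∫₀ᵗ 4·e^(-14τ) dτ = 4·(1 - e^(-14t))/14

Final answer: 4·(1 - e^(-14t))/14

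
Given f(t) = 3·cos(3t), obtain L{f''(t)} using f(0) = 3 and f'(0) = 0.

F(s) = 3s/(s² + 9). L{f''(t)} = s²F(s) - sf(0) - f'(0) = 3s³/(s² + 9) - 3s = (3s³ - 3s(s² + 9))/(s² + 9) = -27s/(s² + 9)

Final answer: -27s/(s² + 9)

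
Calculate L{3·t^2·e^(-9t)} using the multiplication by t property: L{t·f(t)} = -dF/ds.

Using L{t^n·e^(at)} = n!/(s-a)^(n+1), L{t^2·e^(-9t)} = 2/(s+9)^3, so L{3·t^2·e^(-9t)} = 3·2/(s+9)^3 = 6/(s+9)^3

Final answer: 6/(s+9)^3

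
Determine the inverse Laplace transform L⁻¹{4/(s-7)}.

L⁻¹{1/(s-a)} = e^(at), so L⁻¹{1/(s-7)} = e^(7t), and L⁻¹{4/(s-7)} = 4·e^(7t)

Final answer: 4·e^(7t)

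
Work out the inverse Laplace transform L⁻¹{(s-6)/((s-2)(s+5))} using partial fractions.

Using partial fractions, f(t) = (-4e^(2t) + 11e^(-5t))/7

Final answer: (-4e^(2t) + 11e^(-5t))/7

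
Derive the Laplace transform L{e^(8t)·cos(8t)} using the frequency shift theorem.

Frequency shift: L{e^(at)f(t)} = F(s-a). L{e^(8t)·cos(8t)} = (s-8)/((s-8)² + 64)

Final answer: (s-8)/((s-8)² + 64)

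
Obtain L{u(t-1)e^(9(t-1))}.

u(t-a)f(t-a) with f(t)=e^(9t). L{e^(9t)} = 1/(s-9). By time shift: e^(-s)/(s-9)

Final answer: e^(-s)/(s-9)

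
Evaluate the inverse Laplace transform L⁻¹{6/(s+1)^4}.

L⁻¹{n!/(s-a)^(n+1)} = t^n·e^(at), so L⁻¹{6/(s+1)^4} = t^3·e^(-t)

Final answer: t^3·e^(-t)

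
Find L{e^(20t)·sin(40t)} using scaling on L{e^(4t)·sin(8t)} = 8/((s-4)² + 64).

Scaling with a=5: L{e^(20t)·sin(40t)} = (1/5) · 8/((s/5-4)² + 64). Simplifying: 40/((s-20)² + 1600)

Final answer: 40/((s-20)² + 1600)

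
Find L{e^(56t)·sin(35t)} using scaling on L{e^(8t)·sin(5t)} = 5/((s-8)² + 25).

Scaling with a=7: L{e^(56t)·sin(35t)} = (1/7) · 5/((s/7-8)² + 25). Simplifying: 35/((s-56)² + 1225)

Final answer: 35/((s-56)² + 1225)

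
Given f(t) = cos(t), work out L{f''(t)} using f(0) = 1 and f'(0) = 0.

F(s) = s/(s² + 1). L{f''(t)} = s²F(s) - sf(0) - f'(0) = s³/(s² + 1) - s = (s³ - s(s² + 1))/(s² + 1) = -1s/(s² + 1)

Final answer: -1s/(s² + 1)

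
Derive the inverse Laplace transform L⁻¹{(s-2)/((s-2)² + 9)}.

Using frequency shift, L⁻¹{(s-2)/((s-2)² + 9)} = e^(2t)·cos(3t)

Final answer: e^(2t)·cos(3t)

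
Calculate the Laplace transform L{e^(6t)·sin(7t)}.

L{e^(at)·sin(ωt)} = ω/((s-a)² + ω²), so L{e^(6t)·sin(7t)} = 7/((s-6)² + 49)

Final answer: 7/((s-6)² + 49)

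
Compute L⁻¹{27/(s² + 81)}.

This is the form c·a/(s² + a²) with a = 9, c = 3. L⁻¹ = 3·sin(9t)

Final answer: 3·sin(9t)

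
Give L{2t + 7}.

L{2t + 7} = 2·L{t} + 7·L{1} = 2/s² + 7/s

Final answer: 2/s² + 7/s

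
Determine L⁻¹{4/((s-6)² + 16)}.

Form: b/((s-a)² + b²) → e^(at)sin(bt). With a=6, b=4

Final answer: e^(6t)·sin(4t)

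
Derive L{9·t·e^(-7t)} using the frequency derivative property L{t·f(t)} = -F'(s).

L{e^(-7t)} = 1/(s+7). By frequency derivative: L{t·e^(-7t)} = -d/ds[1/(s+7)] = -(-1)/(s+7)² = 1/(s+7)². Then L{9·t·e^(-7t)} = 9·1/(s+7)² = 9/(s+7)²

Final answer: 9/(s+7)²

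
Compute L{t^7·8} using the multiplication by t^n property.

L{8} = 8/s. d^1/ds^1[1/s] = -1/s². d^2/ds^2[1/s] = 2/s^3. d^3/ds^3[1/s] = -6/s^4. d^4/ds^4[1/s] = 24/s^5. d^5/ds^5[1/s] = -120/s^6. d^6/ds^6[1/s] = 720/s^7. d^7/ds^7[1/s] = -5040/s^8. So L{t^7} = (-1)^{7}·-5040/s^8 = 5040/s^8. Then L{t^7·8} = 8·5040/s^8 = 40320/s^8

Final answer: 40320/s^8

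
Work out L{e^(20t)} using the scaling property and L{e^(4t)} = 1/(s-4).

Using L{f(at)} = (1/a)F(s/a) with a=5 and f(t) = e^(4t): L{e^(20t)} = (1/5) · 1/((s/5)-4) = (1/5) · 5/(s-20) = 1/(s-20)

Final answer: 1/(s-20)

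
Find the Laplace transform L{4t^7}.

L{4t^7} = 4 · L{t^7} = 4 · 5040/s^8 = 20160/s^8

Final answer: 20160/s^8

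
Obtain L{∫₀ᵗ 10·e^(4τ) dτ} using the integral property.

L{∫₀ᵗ f(τ)dτ} = F(s)/s with F(s) = 10/(s-4), so L{∫₀ᵗ 10·e^(4τ) dτ} = 10/(s(s-4))

Final answer: 10/(s(s-4))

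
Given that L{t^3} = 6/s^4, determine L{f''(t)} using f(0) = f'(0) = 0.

L{f''(t)} = s²F(s) - sf(0) - f'(0) = s²·6/s^4 - 0 - 0 = 6/s^2

Final answer: 6/s^2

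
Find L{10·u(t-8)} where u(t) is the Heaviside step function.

L{u(t-a)} = e^(-as)/s. Here a=8, so L{u(t-8)} = e^(-8s)/s, and L{10·u(t-8)} = 10·e^(-8s)/s

Final answer: 10·e^(-8s)/s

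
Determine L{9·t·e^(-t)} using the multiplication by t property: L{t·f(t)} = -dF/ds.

Using L{t^n·e^(at)} = n!/(s-a)^(n+1), L{t·e^(-t)} = 1/(s+1)^2, so L{9·t·e^(-t)} = 9·1/(s+1)^2 = 9/(s+1)^2

Final answer: 9/(s+1)^2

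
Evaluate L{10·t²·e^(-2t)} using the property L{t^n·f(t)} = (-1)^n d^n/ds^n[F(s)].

L{e^(-2t)} = 1/(s+2). d/ds[1/(s+2)] = -1/(s+2)². d²/ds²[1/(s+2)] = 2/(s+2)³. So L{t²·e^(-2t)} = (-1)² · 2/(s+2)³ = 2/(s+2)³. Then L{10·t²·e^(-2t)} = 10·2/(s+2)³ = 20/(s+2)³

Final answer: 20/(s+2)³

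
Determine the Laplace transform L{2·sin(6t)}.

L{sin(ωt)} = ω/(s² + ω²), so L{sin(6t)} = 6/(s² + 36). Then L{2·sin(6t)} = 2·6/(s² + 36) = 12/(s² + 36)

Final answer: 12/(s² + 36)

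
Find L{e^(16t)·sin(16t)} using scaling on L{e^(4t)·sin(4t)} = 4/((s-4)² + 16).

Scaling with a=4: L{e^(16t)·sin(16t)} = (1/4) · 4/((s/4-4)² + 16). Simplifying: 16/((s-16)² + 256)

Final answer: 16/((s-16)² + 256)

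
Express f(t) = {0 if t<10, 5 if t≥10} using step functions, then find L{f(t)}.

f(t) = 5·u(t-10). L{u(t-10)} = e^(-10s)/s, so L{f(t)} = 5·e^(-10s)/s

Final answer: 5·e^(-10s)/s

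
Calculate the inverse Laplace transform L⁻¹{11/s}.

L⁻¹{c/s} = c, so L⁻¹{11/s} = 11

Final answer: 11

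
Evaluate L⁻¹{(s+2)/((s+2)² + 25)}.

Using frequency shift: L⁻¹{(s-a)/((s-a)² + b²)} = e^(at)cos(bt). Here a=-2, b=5

Final answer: e^(-2t)·cos(5t)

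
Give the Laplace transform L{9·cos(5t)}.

L{cos(ωt)} = s/(s² + ω²), so L{cos(5t)} = s/(s² + 25). Then L{9·cos(5t)} = 9·s/(s² + 25) = 9s/(s² + 25)

Final answer: 9s/(s² + 25)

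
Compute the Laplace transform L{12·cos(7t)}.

L{cos(ωt)} = s/(s² + ω²), so L{cos(7t)} = s/(s² + 49). Then L{12·cos(7t)} = 12·s/(s² + 49) = 12s/(s² + 49)

Final answer: 12s/(s² + 49)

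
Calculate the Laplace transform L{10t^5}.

L{10t^5} = 10 · L{t^5} = 10 · 120/s^6 = 1200/s^6

Final answer: 1200/s^6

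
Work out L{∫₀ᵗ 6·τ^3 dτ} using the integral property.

L{∫₀ᵗ f(τ)dτ} = F(s)/s with f(t) = 6t^3. F(s) = 36/s^4, so L{∫₀ᵗ 6·τ^3 dτ} = (36/s^4)/s = 36/s^5. (Check: ∫₀ᵗ 6·τ^3 dτ = 6t^4/4.)

Final answer: 36/s^5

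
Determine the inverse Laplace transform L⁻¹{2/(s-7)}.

L⁻¹{1/(s-a)} = e^(at), so L⁻¹{1/(s-7)} = e^(7t), and L⁻¹{2/(s-7)} = 2·e^(7t)

Final answer: 2·e^(7t)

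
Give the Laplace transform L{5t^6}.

L{5t^6} = 5 · L{t^6} = 5 · 720/s^7 = 3600/s^7

Final answer: 3600/s^7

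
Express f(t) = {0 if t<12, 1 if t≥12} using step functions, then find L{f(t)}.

f(t) = u(t-12). L{u(t-12)} = e^(-12s)/s, so L{f(t)} = e^(-12s)/s

Final answer: e^(-12s)/s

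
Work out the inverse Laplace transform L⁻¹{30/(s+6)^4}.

L⁻¹{n!/(s-a)^(n+1)} = t^n·e^(at) with n=3, a=-6. So L⁻¹{6/(s+6)^4} = t^3·e^(-6t), and L⁻¹{30/(s+6)^4} = (30/6)·t^3·e^(-6t) = 5·t^3·e^(-6t)

Final answer: 5·t^3·e^(-6t)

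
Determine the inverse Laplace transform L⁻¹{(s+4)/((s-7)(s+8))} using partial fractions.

Using partial fractions, f(t) = (11e^(7t) + 4e^(-8t))/15

Final answer: (11e^(7t) + 4e^(-8t))/15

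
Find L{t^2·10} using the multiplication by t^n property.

L{10} = 10/s. d^1/ds^1[1/s] = -1/s². d^2/ds^2[1/s] = 2/s^3. So L{t^2} = (-1)^{2}·2/s^3 = 2/s^3. Then L{t^2·10} = 10·2/s^3 = 20/s^3

Final answer: 20/s^3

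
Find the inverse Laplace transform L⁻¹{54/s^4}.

L⁻¹{n!/s^(n+1)} = t^n with n=3. So L⁻¹{6/s^4} = t^3, and L⁻¹{54/s^4} = (54/6)·t^3 = 9·t^3

Final answer: 9·t^3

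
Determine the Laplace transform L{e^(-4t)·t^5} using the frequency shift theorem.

L{e^(at)·t^n} = n!/(s-a)^(n+1), so L{e^(-4t)·t^5} = 120/(s+4)^6

Final answer: 120/(s+4)^6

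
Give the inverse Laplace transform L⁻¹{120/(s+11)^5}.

L⁻¹{n!/(s-a)^(n+1)} = t^n·e^(at) with n=4, a=-11. So L⁻¹{24/(s+11)^5} = t^4·e^(-11t), and L⁻¹{120/(s+11)^5} = (120/24)·t^4·e^(-11t) = 5·t^4·e^(-11t)

Final answer: 5·t^4·e^(-11t)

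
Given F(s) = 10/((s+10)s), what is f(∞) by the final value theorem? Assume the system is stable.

f(∞) = lim_{s→0} sF(s) = lim_{s→0} 10/(s+10) = 1

Final answer: 1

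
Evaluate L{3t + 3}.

L{3t + 3} = 3·L{t} + 3·L{1} = 3/s² + 3/s

Final answer: 3/s² + 3/s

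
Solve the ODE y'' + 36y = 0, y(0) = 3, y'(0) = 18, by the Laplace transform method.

L{y''} + 36L{y} = 0. s²Y - 3s - 18 + 36Y = 0. Y(s² + 36) = 3s + 18. Y = (3s + 18)/(s² + 36). Inverting: y(t) = 3cos(6t) + 3sin(6t)

Final answer: y(t) = 3cos(6t) + 3sin(6t)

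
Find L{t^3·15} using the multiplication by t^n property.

L{15} = 15/s. d^1/ds^1[1/s] = -1/s². d^2/ds^2[1/s] = 2/s^3. d^3/ds^3[1/s] = -6/s^4. So L{t^3} = (-1)^{3}·-6/s^4 = 6/s^4. Then L{t^3·15} = 15·6/s^4 = 90/s^4

Final answer: 90/s^4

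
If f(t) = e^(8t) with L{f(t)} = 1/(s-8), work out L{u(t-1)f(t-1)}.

Time shift theorem: L{u(t-a)f(t-a)} = e^(-as)F(s). Here a=1, F(s) = 1/(s-8), so L{u(t-1)f(t-1)} = e^(-s)·1/(s-8)

Final answer: e^(-s)·1/(s-8)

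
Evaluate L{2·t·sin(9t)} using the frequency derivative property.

L{sin(9t)} = 9/(s² + 81). By L{t·f(t)} = -F'(s): -d/ds[9/(s² + 81)] = -(9)·(-2s)/(s² + 81)² = 18s/(s² + 81)². Then L{2·t·sin(9t)} = 2·18s/(s² + 81)² = 36s/(s² + 81)²

Final answer: 36s/(s² + 81)²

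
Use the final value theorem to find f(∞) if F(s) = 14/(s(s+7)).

f(∞) = lim_{s→0} s·14/(s(s+7)) = lim_{s→0} 14/(s+7) = 14/7 = 2

Final answer: 2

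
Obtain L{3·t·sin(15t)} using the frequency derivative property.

L{sin(15t)} = 15/(s² + 225). By L{t·f(t)} = -F'(s): -d/ds[15/(s² + 225)] = -(15)·(-2s)/(s² + 225)² = 30s/(s² + 225)². Then L{3·t·sin(15t)} = 3·30s/(s² + 225)² = 90s/(s² + 225)²

Final answer: 90s/(s² + 225)²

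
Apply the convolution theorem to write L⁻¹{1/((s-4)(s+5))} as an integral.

1/((s-4)(s+5)) = (1/(s-4))·(1/(s+5)) = L{e^(4t)}·L{e^(-5t)}. So f(t) = e^(4t)*e^(-5t) = ∫₀ᵗ e^(4τ)·e^(-5(t-τ)) dτ

Final answer: ∫₀ᵗ e^(4τ)·e^(-5(t-τ)) dτ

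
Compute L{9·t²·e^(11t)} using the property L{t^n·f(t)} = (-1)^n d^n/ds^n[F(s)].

L{e^(11t)} = 1/(s-11). d/ds[1/(s-11)] = -1/(s-11)². d²/ds²[1/(s-11)] = 2/(s-11)³. So L{t²·e^(11t)} = (-1)² · 2/(s-11)³ = 2/(s-11)³. Then L{9·t²·e^(11t)} = 9·2/(s-11)³ = 18/(s-11)³

Final answer: 18/(s-11)³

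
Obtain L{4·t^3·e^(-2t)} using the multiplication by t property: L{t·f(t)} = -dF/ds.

Using L{t^n·e^(at)} = n!/(s-a)^(n+1), L{t^3·e^(-2t)} = 6/(s+2)^4, so L{4·t^3·e^(-2t)} = 4·6/(s+2)^4 = 24/(s+2)^4

Final answer: 24/(s+2)^4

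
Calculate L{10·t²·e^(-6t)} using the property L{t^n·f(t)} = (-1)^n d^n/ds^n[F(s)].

L{e^(-6t)} = 1/(s+6). d/ds[1/(s+6)] = -1/(s+6)². d²/ds²[1/(s+6)] = 2/(s+6)³. So L{t²·e^(-6t)} = (-1)² · 2/(s+6)³ = 2/(s+6)³. Then L{10·t²·e^(-6t)} = 10·2/(s+6)³ = 20/(s+6)³

Final answer: 20/(s+6)³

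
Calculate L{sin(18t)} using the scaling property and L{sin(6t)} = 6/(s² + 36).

Using L{f(at)} = (1/a)F(s/a) with a=3: L{sin(18t)} = (1/3) · 6/((s/3)² + 36) = (1/3) · 6·9/(s² + 324) = 18/(s² + 324)

Final answer: 18/(s² + 324)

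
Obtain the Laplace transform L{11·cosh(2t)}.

L{cosh(ωt)} = s/(s² - ω²), so L{cosh(2t)} = s/(s² - 4). Then L{11·cosh(2t)} = 11·s/(s² - 4) = 11s/(s² - 4)

Final answer: 11s/(s² - 4)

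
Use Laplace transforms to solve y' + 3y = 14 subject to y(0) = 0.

sY + 3Y = 14/s. Y = 14/(s(s+3)). Partial fractions: Y = 14/3/s - 14/3/(s+3)

Final answer: y(t) = 14/3(1 - e^(-3t))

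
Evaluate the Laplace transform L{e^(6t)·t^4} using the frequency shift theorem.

L{e^(at)·t^n} = n!/(s-a)^(n+1), so L{e^(6t)·t^4} = 24/(s-6)^5

Final answer: 24/(s-6)^5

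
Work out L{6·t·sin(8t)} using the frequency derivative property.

L{sin(8t)} = 8/(s² + 64). By L{t·f(t)} = -F'(s): -d/ds[8/(s² + 64)] = -(8)·(-2s)/(s² + 64)² = 16s/(s² + 64)². Then L{6·t·sin(8t)} = 6·16s/(s² + 64)² = 96s/(s² + 64)²

Final answer: 96s/(s² + 64)²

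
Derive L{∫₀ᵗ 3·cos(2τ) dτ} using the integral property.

L{∫₀ᵗ f(τ)dτ} = F(s)/s with F(s) = 3s/(s² + 4), so the result is (3s/(s² + 4))/s = 3/(s² + 4)

Final answer: 3/(s² + 4)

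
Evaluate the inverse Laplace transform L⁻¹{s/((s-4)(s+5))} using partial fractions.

Using partial fractions, f(t) = (4e^(4t) + 5e^(-5t))/9

Final answer: (4e^(4t) + 5e^(-5t))/9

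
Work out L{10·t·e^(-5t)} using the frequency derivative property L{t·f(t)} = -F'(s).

L{e^(-5t)} = 1/(s+5). By frequency derivative: L{t·e^(-5t)} = -d/ds[1/(s+5)] = -(-1)/(s+5)² = 1/(s+5)². Then L{10·t·e^(-5t)} = 10·1/(s+5)² = 10/(s+5)²

Final answer: 10/(s+5)²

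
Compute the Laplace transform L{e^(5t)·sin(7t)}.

L{e^(at)·sin(ωt)} = ω/((s-a)² + ω²), so L{e^(5t)·sin(7t)} = 7/((s-5)² + 49)

Final answer: 7/((s-5)² + 49)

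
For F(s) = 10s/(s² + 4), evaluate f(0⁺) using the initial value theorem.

f(0⁺) = lim_{s→∞} s·10s/(s² + 4) = lim_{s→∞} 10s²/(s² + 4) = 10

Final answer: 10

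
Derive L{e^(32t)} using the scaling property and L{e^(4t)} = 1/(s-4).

Using L{f(at)} = (1/a)F(s/a) with a=8 and f(t) = e^(4t): L{e^(32t)} = (1/8) · 1/((s/8)-4) = (1/8) · 8/(s-32) = 1/(s-32)

Final answer: 1/(s-32)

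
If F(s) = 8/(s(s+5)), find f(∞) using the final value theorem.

f(∞) = lim_{s→0} s·8/(s(s+5)) = lim_{s→0} 8/(s+5) = 8/5 = 8/5

Final answer: 8/5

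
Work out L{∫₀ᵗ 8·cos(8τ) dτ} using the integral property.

L{∫₀ᵗ f(τ)dτ} = F(s)/s with F(s) = 8s/(s² + 64), so the result is (8s/(s² + 64))/s = 8/(s² + 64)

Final answer: 8/(s² + 64)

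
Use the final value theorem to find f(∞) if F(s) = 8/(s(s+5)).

f(∞) = lim_{s→0} s·8/(s(s+5)) = lim_{s→0} 8/(s+5) = 8/5 = 8/5

Final answer: 8/5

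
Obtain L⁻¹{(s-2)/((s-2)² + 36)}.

Using frequency shift: L⁻¹{(s-a)/((s-a)² + b²)} = e^(at)cos(bt). Here a=2, b=6

Final answer: e^(2t)·cos(6t)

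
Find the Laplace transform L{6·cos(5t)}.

L{cos(ωt)} = s/(s² + ω²), so L{cos(5t)} = s/(s² + 25). Then L{6·cos(5t)} = 6·s/(s² + 25) = 6s/(s² + 25)

Final answer: 6s/(s² + 25)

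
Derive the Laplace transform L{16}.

L{16} = 16 · L{1} = 16/s

Final answer: 16/s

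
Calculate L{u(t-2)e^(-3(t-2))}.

u(t-a)f(t-a) with f(t)=e^(-3t). L{e^(-3t)} = 1/(s+3). By time shift: e^(-2s)/(s+3)

Final answer: e^(-2s)/(s+3)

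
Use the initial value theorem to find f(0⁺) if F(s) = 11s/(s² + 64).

f(0⁺) = lim_{s→∞} s·11s/(s² + 64) = lim_{s→∞} 11s²/(s² + 64) = 11

Final answer: 11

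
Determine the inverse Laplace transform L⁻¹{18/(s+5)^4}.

L⁻¹{n!/(s-a)^(n+1)} = t^n·e^(at) with n=3, a=-5. So L⁻¹{6/(s+5)^4} = t^3·e^(-5t), and L⁻¹{18/(s+5)^4} = (18/6)·t^3·e^(-5t) = 3·t^3·e^(-5t)

Final answer: 3·t^3·e^(-5t)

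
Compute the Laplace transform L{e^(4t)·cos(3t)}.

L{e^(at)·cos(ωt)} = (s-a)/((s-a)² + ω²), so L{e^(4t)·cos(3t)} = (s-4)/((s-4)² + 9)

Final answer: (s-4)/((s-4)² + 9)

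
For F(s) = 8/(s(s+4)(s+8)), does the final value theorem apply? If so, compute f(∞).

Poles of sF(s) = 8/((s+4)(s+8)) are at s = -4 and s = -8, both in the left half-plane. Theorem applies. f(∞) = lim_{s→0} sF(s) = 8/(4·8) = 1/4

Final answer: 1/4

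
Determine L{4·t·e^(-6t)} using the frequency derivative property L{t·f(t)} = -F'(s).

L{e^(-6t)} = 1/(s+6). By frequency derivative: L{t·e^(-6t)} = -d/ds[1/(s+6)] = -(-1)/(s+6)² = 1/(s+6)². Then L{4·t·e^(-6t)} = 4·1/(s+6)² = 4/(s+6)²

Final answer: 4/(s+6)²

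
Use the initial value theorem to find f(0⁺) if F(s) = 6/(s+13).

f(0⁺) = lim_{s→∞} s·6/(s+13) = lim_{s→∞} 6s/(s+13) = 6

Final answer: 6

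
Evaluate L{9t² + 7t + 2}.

L{9t² + 7t + 2} = 9·2/s³ + 7/s² + 2/s = 18/s³ + 7/s² + 2/s

Final answer: 18/s³ + 7/s² + 2/s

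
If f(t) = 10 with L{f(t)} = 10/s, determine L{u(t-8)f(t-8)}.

Time shift theorem: L{u(t-a)f(t-a)} = e^(-as)F(s). Here a=8, F(s) = 10/s, so L{u(t-8)f(t-8)} = e^(-8s)·10/s

Final answer: e^(-8s)·10/s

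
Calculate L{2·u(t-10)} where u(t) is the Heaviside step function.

L{u(t-a)} = e^(-as)/s. Here a=10, so L{u(t-10)} = e^(-10s)/s, and L{2·u(t-10)} = 2·e^(-10s)/s

Final answer: 2·e^(-10s)/s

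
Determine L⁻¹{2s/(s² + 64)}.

This is the form c·s/(s² + a²) with a = 8, c = 2. L⁻¹ = 2·cos(8t)

Final answer: 2·cos(8t)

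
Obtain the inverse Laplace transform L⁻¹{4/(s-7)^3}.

L⁻¹{n!/(s-a)^(n+1)} = t^n·e^(at) with n=2, a=7. So L⁻¹{2/(s-7)^3} = t^2·e^(7t), and L⁻¹{4/(s-7)^3} = (4/2)·t^2·e^(7t) = 2·t^2·e^(7t)

Final answer: 2·t^2·e^(7t)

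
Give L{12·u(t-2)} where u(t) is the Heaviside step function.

L{u(t-a)} = e^(-as)/s. Here a=2, so L{u(t-2)} = e^(-2s)/s, and L{12·u(t-2)} = 12·e^(-2s)/s

Final answer: 12·e^(-2s)/s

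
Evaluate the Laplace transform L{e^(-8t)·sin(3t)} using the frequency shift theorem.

Frequency shift: L{e^(at)f(t)} = F(s-a). L{e^(-8t)·sin(3t)} = 3/((s+8)² + 9)

Final answer: 3/((s+8)² + 9)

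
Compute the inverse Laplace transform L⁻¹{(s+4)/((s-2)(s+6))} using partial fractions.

Using partial fractions, f(t) = (6e^(2t) + 2e^(-6t))/8

Final answer: (6e^(2t) + 2e^(-6t))/8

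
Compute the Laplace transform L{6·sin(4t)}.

L{sin(ωt)} = ω/(s² + ω²), so L{sin(4t)} = 4/(s² + 16). Then L{6·sin(4t)} = 6·4/(s² + 16) = 24/(s² + 16)

Final answer: 24/(s² + 16)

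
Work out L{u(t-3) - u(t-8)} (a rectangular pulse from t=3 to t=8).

L{u(t-a)} = e^(-as)/s. L{u(t-3) - u(t-8)} = (e^(-3s) - e^(-8s))/s

Final answer: (e^(-3s) - e^(-8s))/s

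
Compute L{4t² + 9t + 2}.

L{4t² + 9t + 2} = 4·2/s³ + 9/s² + 2/s = 8/s³ + 9/s² + 2/s

Final answer: 8/s³ + 9/s² + 2/s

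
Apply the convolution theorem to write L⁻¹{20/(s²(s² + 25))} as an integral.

20/(s²(s² + 25)) = (1/s²)·(20/(s² + 25)) = L{t}·L{4·sin(5t)}. So f(t) = t*(4·sin(5t)) = ∫₀ᵗ 4τ·sin(5(t-τ)) dτ

Final answer: ∫₀ᵗ 4τ·sin(5(t-τ)) dτ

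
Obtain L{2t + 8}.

L{2t + 8} = 2·L{t} + 8·L{1} = 2/s² + 8/s

Final answer: 2/s² + 8/s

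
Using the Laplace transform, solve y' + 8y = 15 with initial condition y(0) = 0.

sY + 8Y = 15/s. Y = 15/(s(s+8)). Partial fractions: Y = 15/8/s - 15/8/(s+8)

Final answer: y(t) = 15/8(1 - e^(-8t))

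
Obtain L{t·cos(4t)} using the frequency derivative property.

L{cos(4t)} = s/(s² + 16). Derivative: d/ds[s/(s² + 16)] = [(s² + 16) - s·2s]/(s² + 16)² = (16 - s²)/(s² + 16)². So L{t·cos(4t)} = -F'(s) = (s² - 16)/(s² + 16)²

Final answer: (s² - 16)/(s² + 16)²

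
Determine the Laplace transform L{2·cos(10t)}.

L{cos(ωt)} = s/(s² + ω²), so L{cos(10t)} = s/(s² + 100). Then L{2·cos(10t)} = 2·s/(s² + 100) = 2s/(s² + 100)

Final answer: 2s/(s² + 100)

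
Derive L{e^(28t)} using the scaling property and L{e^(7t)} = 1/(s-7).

Using L{f(at)} = (1/a)F(s/a) with a=4 and f(t) = e^(7t): L{e^(28t)} = (1/4) · 1/((s/4)-7) = (1/4) · 4/(s-28) = 1/(s-28)

Final answer: 1/(s-28)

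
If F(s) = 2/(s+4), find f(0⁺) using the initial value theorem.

f(0⁺) = lim_{s→∞} s·2/(s+4) = lim_{s→∞} 2s/(s+4) = 2

Final answer: 2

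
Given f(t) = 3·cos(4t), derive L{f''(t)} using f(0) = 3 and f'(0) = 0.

F(s) = 3s/(s² + 16). L{f''(t)} = s²F(s) - sf(0) - f'(0) = 3s³/(s² + 16) - 3s = (3s³ - 3s(s² + 16))/(s² + 16) = -48s/(s² + 16)

Final answer: -48s/(s² + 16)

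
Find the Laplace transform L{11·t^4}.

L{t^n} = n!/s^(n+1), so L{t^4} = 24/s^5. Then L{11·t^4} = 11·24/s^5 = 264/s^5

Final answer: 264/s^5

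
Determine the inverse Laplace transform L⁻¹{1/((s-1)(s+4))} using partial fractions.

Decompose: A/(s-1) + B/(s+4). A = 1/5, B = -1/5. f(t) = (e^t - e^(-4t))/5

Final answer: (e^t - e^(-4t))/5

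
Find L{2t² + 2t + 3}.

L{2t² + 2t + 3} = 2·2/s³ + 2/s² + 3/s = 4/s³ + 2/s² + 3/s

Final answer: 4/s³ + 2/s² + 3/s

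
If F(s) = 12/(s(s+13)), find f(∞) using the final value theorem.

f(∞) = lim_{s→0} s·12/(s(s+13)) = lim_{s→0} 12/(s+13) = 12/13 = 12/13

Final answer: 12/13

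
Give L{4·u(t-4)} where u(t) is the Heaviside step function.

L{u(t-a)} = e^(-as)/s. Here a=4, so L{u(t-4)} = e^(-4s)/s, and L{4·u(t-4)} = 4·e^(-4s)/s

Final answer: 4·e^(-4s)/s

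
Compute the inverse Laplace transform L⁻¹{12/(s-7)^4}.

L⁻¹{n!/(s-a)^(n+1)} = t^n·e^(at) with n=3, a=7. So L⁻¹{6/(s-7)^4} = t^3·e^(7t), and L⁻¹{12/(s-7)^4} = (12/6)·t^3·e^(7t) = 2·t^3·e^(7t)

Final answer: 2·t^3·e^(7t)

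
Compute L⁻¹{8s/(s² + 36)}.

This is the form c·s/(s² + a²) with a = 6, c = 8. L⁻¹ = 8·cos(6t)

Final answer: 8·cos(6t)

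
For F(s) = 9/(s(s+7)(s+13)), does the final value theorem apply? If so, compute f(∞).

Poles of sF(s) = 9/((s+7)(s+13)) are at s = -7 and s = -13, both in the left half-plane. Theorem applies. f(∞) = lim_{s→0} sF(s) = 9/(7·13) = 9/91

Final answer: 9/91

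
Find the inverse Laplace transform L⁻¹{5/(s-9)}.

L⁻¹{1/(s-a)} = e^(at), so L⁻¹{1/(s-9)} = e^(9t), and L⁻¹{5/(s-9)} = 5·e^(9t)

Final answer: 5·e^(9t)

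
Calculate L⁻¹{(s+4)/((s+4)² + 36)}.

Using frequency shift: L⁻¹{(s-a)/((s-a)² + b²)} = e^(at)cos(bt). Here a=-4, b=6

Final answer: e^(-4t)·cos(6t)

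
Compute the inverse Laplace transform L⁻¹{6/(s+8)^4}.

L⁻¹{n!/(s-a)^(n+1)} = t^n·e^(at), so L⁻¹{6/(s+8)^4} = t^3·e^(-8t)

Final answer: t^3·e^(-8t)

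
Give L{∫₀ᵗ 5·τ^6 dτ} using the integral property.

L{∫₀ᵗ f(τ)dτ} = F(s)/s with f(t) = 5t^6. F(s) = 3600/s^7, so L{∫₀ᵗ 5·τ^6 dτ} = (3600/s^7)/s = 3600/s^8. (Check: ∫₀ᵗ 5·τ^6 dτ = 5t^7/7.)

Final answer: 3600/s^8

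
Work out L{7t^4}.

L{t^n} = n!/s^(n+1). So L{7t^4} = 7·4!/s^5 = 168/s^5

Final answer: 168/s^5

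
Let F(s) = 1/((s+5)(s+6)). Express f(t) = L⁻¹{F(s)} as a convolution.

1/((s+5)(s+6)) = (1/(s+5))·(1/(s+6)) = L{e^(-5t)}·L{e^(-6t)}. So f(t) = e^(-5t)*e^(-6t) = ∫₀ᵗ e^(-5τ)·e^(-6(t-τ)) dτ

Final answer: ∫₀ᵗ e^(-5τ)·e^(-6(t-τ)) dτ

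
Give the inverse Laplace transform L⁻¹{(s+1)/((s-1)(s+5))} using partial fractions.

Using partial fractions, f(t) = (2e^t + 4e^(-5t))/6

Final answer: (2e^t + 4e^(-5t))/6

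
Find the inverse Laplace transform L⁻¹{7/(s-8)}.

L⁻¹{1/(s-a)} = e^(at), so L⁻¹{1/(s-8)} = e^(8t), and L⁻¹{7/(s-8)} = 7·e^(8t)

Final answer: 7·e^(8t)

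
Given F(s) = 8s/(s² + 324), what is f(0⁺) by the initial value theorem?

f(0⁺) = lim_{s→∞} s·8s/(s² + 324) = lim_{s→∞} 8s²/(s² + 324) = 8

Final answer: 8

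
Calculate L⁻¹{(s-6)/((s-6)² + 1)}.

Using frequency shift: L⁻¹{(s-a)/((s-a)² + b²)} = e^(at)cos(bt). Here a=6, b=1

Final answer: e^(6t)·cos(t)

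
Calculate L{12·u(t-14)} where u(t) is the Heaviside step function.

L{u(t-a)} = e^(-as)/s. Here a=14, so L{u(t-14)} = e^(-14s)/s, and L{12·u(t-14)} = 12·e^(-14s)/s

Final answer: 12·e^(-14s)/s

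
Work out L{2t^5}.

L{t^n} = n!/s^(n+1). So L{2t^5} = 2·5!/s^6 = 240/s^6

Final answer: 240/s^6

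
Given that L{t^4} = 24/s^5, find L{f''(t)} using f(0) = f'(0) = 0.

L{f''(t)} = s²F(s) - sf(0) - f'(0) = s²·24/s^5 - 0 - 0 = 24/s^3

Final answer: 24/s^3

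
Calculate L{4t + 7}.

L{4t + 7} = 4·L{t} + 7·L{1} = 4/s² + 7/s

Final answer: 4/s² + 7/s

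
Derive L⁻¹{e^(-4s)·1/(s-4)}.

L⁻¹{1/(s-4)} = e^(4t). By the time shift theorem, L⁻¹{e^(-as)F(s)} = u(t-a)f(t-a) with a=4, so L⁻¹{e^(-4s)·1/(s-4)} = u(t-4)·e^(4(t-4))

Final answer: u(t-4)·e^(4(t-4))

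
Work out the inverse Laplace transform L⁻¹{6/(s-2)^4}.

L⁻¹{n!/(s-a)^(n+1)} = t^n·e^(at), so L⁻¹{6/(s-2)^4} = t^3·e^(2t)

Final answer: t^3·e^(2t)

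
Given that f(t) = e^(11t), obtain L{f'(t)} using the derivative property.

f(0) = 1, F(s) = 1/(s-11). L{f'(t)} = s·F(s) - f(0) = s/(s-11) - 1 = (s - (s-11))/(s-11) = 11/(s-11)

Final answer: 11/(s-11)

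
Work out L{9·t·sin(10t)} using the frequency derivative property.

L{sin(10t)} = 10/(s² + 100). By L{t·f(t)} = -F'(s): -d/ds[10/(s² + 100)] = -(10)·(-2s)/(s² + 100)² = 20s/(s² + 100)². Then L{9·t·sin(10t)} = 9·20s/(s² + 100)² = 180s/(s² + 100)²

Final answer: 180s/(s² + 100)²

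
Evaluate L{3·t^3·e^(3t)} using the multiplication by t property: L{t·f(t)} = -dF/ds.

Using L{t^n·e^(at)} = n!/(s-a)^(n+1), L{t^3·e^(3t)} = 6/(s-3)^4, so L{3·t^3·e^(3t)} = 3·6/(s-3)^4 = 18/(s-3)^4

Final answer: 18/(s-3)^4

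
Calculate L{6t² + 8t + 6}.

L{6t² + 8t + 6} = 6·2/s³ + 8/s² + 6/s = 12/s³ + 8/s² + 6/s

Final answer: 12/s³ + 8/s² + 6/s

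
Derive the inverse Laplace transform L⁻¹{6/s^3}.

L⁻¹{n!/s^(n+1)} = t^n with n=2. So L⁻¹{2/s^3} = t^2, and L⁻¹{6/s^3} = (6/2)·t^2 = 3·t^2

Final answer: 3·t^2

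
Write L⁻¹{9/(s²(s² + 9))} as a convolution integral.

9/(s²(s² + 9)) = (1/s²)·(9/(s² + 9)) = L{t}·L{3·sin(3t)}. So f(t) = t*(3·sin(3t)) = ∫₀ᵗ 3τ·sin(3(t-τ)) dτ

Final answer: ∫₀ᵗ 3τ·sin(3(t-τ)) dτ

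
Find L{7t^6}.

L{t^n} = n!/s^(n+1). So L{7t^6} = 7·6!/s^7 = 5040/s^7

Final answer: 5040/s^7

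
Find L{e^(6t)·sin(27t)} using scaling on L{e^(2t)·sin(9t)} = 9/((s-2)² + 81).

Scaling with a=3: L{e^(6t)·sin(27t)} = (1/3) · 9/((s/3-2)² + 81). Simplifying: 27/((s-6)² + 729)

Final answer: 27/((s-6)² + 729)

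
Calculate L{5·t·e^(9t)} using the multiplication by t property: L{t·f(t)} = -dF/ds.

Using L{t^n·e^(at)} = n!/(s-a)^(n+1), L{t·e^(9t)} = 1/(s-9)^2, so L{5·t·e^(9t)} = 5·1/(s-9)^2 = 5/(s-9)^2

Final answer: 5/(s-9)^2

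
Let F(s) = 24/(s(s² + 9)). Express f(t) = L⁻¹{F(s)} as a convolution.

24/(s(s² + 9)) = (1/s)·(24/(s² + 9)) = L{1}·L{8·sin(3t)}. So f(t) = 1*(8·sin(3t)) = ∫₀ᵗ 8·sin(3τ) dτ

Final answer: ∫₀ᵗ 8·sin(3τ) dτ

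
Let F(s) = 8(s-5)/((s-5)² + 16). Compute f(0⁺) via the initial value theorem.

f(0⁺) = lim_{s→∞} sF(s) = lim_{s→∞} 8s(s-5)/((s-5)² + 16) = 8

Final answer: 8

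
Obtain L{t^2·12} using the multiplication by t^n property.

L{12} = 12/s. d^1/ds^1[1/s] = -1/s². d^2/ds^2[1/s] = 2/s^3. So L{t^2} = (-1)^{2}·2/s^3 = 2/s^3. Then L{t^2·12} = 12·2/s^3 = 24/s^3

Final answer: 24/s^3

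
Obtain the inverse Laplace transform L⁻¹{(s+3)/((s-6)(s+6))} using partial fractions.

Using partial fractions, f(t) = (9e^(6t) + 3e^(-6t))/12

Final answer: (9e^(6t) + 3e^(-6t))/12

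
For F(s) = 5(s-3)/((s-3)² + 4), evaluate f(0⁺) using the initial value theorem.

f(0⁺) = lim_{s→∞} sF(s) = lim_{s→∞} 5s(s-3)/((s-3)² + 4) = 5

Final answer: 5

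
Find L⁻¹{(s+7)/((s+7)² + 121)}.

Using frequency shift: L⁻¹{(s-a)/((s-a)² + b²)} = e^(at)cos(bt). Here a=-7, b=11

Final answer: e^(-7t)·cos(11t)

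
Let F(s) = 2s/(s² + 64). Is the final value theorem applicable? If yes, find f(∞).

The final value theorem requires all poles of sF(s) in the left half-plane. sF(s) = 2s²/(s² + 64) has poles at s = ±8i (imaginary axis). Theorem does NOT apply (oscillatory system).

Final answer: Not applicable (oscillatory)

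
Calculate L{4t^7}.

L{t^n} = n!/s^(n+1). So L{4t^7} = 4·7!/s^8 = 20160/s^8

Final answer: 20160/s^8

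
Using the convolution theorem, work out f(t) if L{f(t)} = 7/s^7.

7/s^7 = (7/s)·(1/s^6) = L{7}·L{t^5/120}. By convolution, f(t) = 7*t^5/120 = ∫₀ᵗ 7·τ^5/120 dτ = 7·t^6/720

Final answer: 7·t^6/720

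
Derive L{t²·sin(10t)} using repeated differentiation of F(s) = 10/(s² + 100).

F(s) = 10/(s² + 100). F'(s) = -20s/(s² + 100)². F''(s) = -20(100 - 3s²)/(s² + 100)³ = (60s² - 2000)/(s² + 100)³. So L{t²·sin(10t)} = (-1)² F''(s) = (60s² - 2000)/(s² + 100)³

Final answer: (60s² - 2000)/(s² + 100)³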